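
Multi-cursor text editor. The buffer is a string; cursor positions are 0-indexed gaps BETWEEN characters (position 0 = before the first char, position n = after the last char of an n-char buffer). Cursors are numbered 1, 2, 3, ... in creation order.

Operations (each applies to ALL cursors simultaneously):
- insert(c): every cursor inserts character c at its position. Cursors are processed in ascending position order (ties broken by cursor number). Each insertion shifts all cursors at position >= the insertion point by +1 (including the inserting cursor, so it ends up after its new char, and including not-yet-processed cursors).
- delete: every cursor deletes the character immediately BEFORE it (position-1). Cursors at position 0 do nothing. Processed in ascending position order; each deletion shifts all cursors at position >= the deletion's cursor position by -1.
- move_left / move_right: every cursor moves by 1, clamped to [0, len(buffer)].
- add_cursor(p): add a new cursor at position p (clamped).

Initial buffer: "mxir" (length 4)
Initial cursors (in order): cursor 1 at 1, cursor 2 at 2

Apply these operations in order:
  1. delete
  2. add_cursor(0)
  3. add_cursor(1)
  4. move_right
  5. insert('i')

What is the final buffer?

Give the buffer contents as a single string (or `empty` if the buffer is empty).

Answer: iiiiri

Derivation:
After op 1 (delete): buffer="ir" (len 2), cursors c1@0 c2@0, authorship ..
After op 2 (add_cursor(0)): buffer="ir" (len 2), cursors c1@0 c2@0 c3@0, authorship ..
After op 3 (add_cursor(1)): buffer="ir" (len 2), cursors c1@0 c2@0 c3@0 c4@1, authorship ..
After op 4 (move_right): buffer="ir" (len 2), cursors c1@1 c2@1 c3@1 c4@2, authorship ..
After op 5 (insert('i')): buffer="iiiiri" (len 6), cursors c1@4 c2@4 c3@4 c4@6, authorship .123.4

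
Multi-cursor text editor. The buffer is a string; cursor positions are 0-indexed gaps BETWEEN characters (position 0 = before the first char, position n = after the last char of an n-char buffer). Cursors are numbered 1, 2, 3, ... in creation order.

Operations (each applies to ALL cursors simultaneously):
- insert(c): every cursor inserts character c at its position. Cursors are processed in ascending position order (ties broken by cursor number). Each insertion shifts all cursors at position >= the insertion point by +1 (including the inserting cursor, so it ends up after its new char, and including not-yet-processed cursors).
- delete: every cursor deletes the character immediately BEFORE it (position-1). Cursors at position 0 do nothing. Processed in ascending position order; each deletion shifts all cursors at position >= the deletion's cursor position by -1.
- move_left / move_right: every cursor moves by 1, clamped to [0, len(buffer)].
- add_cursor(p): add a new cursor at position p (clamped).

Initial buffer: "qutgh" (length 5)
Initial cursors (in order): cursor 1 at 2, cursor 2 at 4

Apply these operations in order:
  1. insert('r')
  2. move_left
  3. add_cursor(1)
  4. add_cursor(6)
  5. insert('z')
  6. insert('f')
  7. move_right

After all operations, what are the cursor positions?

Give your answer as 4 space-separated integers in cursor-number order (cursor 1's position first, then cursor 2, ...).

After op 1 (insert('r')): buffer="qurtgrh" (len 7), cursors c1@3 c2@6, authorship ..1..2.
After op 2 (move_left): buffer="qurtgrh" (len 7), cursors c1@2 c2@5, authorship ..1..2.
After op 3 (add_cursor(1)): buffer="qurtgrh" (len 7), cursors c3@1 c1@2 c2@5, authorship ..1..2.
After op 4 (add_cursor(6)): buffer="qurtgrh" (len 7), cursors c3@1 c1@2 c2@5 c4@6, authorship ..1..2.
After op 5 (insert('z')): buffer="qzuzrtgzrzh" (len 11), cursors c3@2 c1@4 c2@8 c4@10, authorship .3.11..224.
After op 6 (insert('f')): buffer="qzfuzfrtgzfrzfh" (len 15), cursors c3@3 c1@6 c2@11 c4@14, authorship .33.111..22244.
After op 7 (move_right): buffer="qzfuzfrtgzfrzfh" (len 15), cursors c3@4 c1@7 c2@12 c4@15, authorship .33.111..22244.

Answer: 7 12 4 15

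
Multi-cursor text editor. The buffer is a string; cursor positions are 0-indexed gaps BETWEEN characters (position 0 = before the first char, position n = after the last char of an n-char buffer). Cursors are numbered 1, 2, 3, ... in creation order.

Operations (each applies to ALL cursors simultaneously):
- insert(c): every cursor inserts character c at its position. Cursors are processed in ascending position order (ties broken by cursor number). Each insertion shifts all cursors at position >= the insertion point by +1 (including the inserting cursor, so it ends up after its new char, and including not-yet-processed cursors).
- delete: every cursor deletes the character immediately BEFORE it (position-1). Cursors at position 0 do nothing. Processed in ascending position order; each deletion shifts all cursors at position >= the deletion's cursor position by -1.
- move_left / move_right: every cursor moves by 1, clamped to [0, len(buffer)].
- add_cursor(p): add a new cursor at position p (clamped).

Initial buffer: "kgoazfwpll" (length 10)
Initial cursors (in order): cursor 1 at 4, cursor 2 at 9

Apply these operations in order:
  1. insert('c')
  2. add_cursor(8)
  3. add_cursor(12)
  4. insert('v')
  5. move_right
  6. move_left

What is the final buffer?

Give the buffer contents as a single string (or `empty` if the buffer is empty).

Answer: kgoacvzfwvplcvlv

Derivation:
After op 1 (insert('c')): buffer="kgoaczfwplcl" (len 12), cursors c1@5 c2@11, authorship ....1.....2.
After op 2 (add_cursor(8)): buffer="kgoaczfwplcl" (len 12), cursors c1@5 c3@8 c2@11, authorship ....1.....2.
After op 3 (add_cursor(12)): buffer="kgoaczfwplcl" (len 12), cursors c1@5 c3@8 c2@11 c4@12, authorship ....1.....2.
After op 4 (insert('v')): buffer="kgoacvzfwvplcvlv" (len 16), cursors c1@6 c3@10 c2@14 c4@16, authorship ....11...3..22.4
After op 5 (move_right): buffer="kgoacvzfwvplcvlv" (len 16), cursors c1@7 c3@11 c2@15 c4@16, authorship ....11...3..22.4
After op 6 (move_left): buffer="kgoacvzfwvplcvlv" (len 16), cursors c1@6 c3@10 c2@14 c4@15, authorship ....11...3..22.4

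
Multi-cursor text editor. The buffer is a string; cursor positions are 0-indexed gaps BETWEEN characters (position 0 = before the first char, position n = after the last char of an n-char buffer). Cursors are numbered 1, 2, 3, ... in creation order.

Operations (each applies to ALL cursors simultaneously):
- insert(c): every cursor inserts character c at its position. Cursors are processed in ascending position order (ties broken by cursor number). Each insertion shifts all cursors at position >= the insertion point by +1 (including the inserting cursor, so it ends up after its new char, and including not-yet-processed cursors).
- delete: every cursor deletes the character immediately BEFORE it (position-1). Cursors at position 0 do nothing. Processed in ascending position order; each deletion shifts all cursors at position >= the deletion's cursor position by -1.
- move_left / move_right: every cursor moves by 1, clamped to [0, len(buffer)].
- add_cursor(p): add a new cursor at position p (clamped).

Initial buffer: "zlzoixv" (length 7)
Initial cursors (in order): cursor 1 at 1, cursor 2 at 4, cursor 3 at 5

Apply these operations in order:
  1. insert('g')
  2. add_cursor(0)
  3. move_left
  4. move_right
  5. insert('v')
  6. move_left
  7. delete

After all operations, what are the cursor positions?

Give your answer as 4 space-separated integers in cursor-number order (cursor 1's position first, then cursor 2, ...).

Answer: 1 5 7 0

Derivation:
After op 1 (insert('g')): buffer="zglzogigxv" (len 10), cursors c1@2 c2@6 c3@8, authorship .1...2.3..
After op 2 (add_cursor(0)): buffer="zglzogigxv" (len 10), cursors c4@0 c1@2 c2@6 c3@8, authorship .1...2.3..
After op 3 (move_left): buffer="zglzogigxv" (len 10), cursors c4@0 c1@1 c2@5 c3@7, authorship .1...2.3..
After op 4 (move_right): buffer="zglzogigxv" (len 10), cursors c4@1 c1@2 c2@6 c3@8, authorship .1...2.3..
After op 5 (insert('v')): buffer="zvgvlzogvigvxv" (len 14), cursors c4@2 c1@4 c2@9 c3@12, authorship .411...22.33..
After op 6 (move_left): buffer="zvgvlzogvigvxv" (len 14), cursors c4@1 c1@3 c2@8 c3@11, authorship .411...22.33..
After op 7 (delete): buffer="vvlzovivxv" (len 10), cursors c4@0 c1@1 c2@5 c3@7, authorship 41...2.3..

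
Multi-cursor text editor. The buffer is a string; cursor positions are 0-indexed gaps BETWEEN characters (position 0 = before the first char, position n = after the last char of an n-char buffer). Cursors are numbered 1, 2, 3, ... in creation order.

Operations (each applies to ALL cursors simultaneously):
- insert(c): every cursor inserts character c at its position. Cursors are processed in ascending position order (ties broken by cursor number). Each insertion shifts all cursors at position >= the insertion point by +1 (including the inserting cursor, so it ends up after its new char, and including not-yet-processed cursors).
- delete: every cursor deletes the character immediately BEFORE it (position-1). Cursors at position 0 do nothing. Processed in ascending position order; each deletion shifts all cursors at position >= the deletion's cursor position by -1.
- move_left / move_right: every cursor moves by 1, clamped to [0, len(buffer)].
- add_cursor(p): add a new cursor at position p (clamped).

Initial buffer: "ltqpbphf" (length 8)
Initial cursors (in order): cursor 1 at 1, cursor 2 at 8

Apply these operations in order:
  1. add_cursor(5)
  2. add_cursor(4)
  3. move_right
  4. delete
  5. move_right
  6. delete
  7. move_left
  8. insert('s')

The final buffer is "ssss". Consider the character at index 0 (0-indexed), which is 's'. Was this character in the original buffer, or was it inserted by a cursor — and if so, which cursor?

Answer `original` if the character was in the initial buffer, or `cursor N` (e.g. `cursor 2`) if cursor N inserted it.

Answer: cursor 1

Derivation:
After op 1 (add_cursor(5)): buffer="ltqpbphf" (len 8), cursors c1@1 c3@5 c2@8, authorship ........
After op 2 (add_cursor(4)): buffer="ltqpbphf" (len 8), cursors c1@1 c4@4 c3@5 c2@8, authorship ........
After op 3 (move_right): buffer="ltqpbphf" (len 8), cursors c1@2 c4@5 c3@6 c2@8, authorship ........
After op 4 (delete): buffer="lqph" (len 4), cursors c1@1 c3@3 c4@3 c2@4, authorship ....
After op 5 (move_right): buffer="lqph" (len 4), cursors c1@2 c2@4 c3@4 c4@4, authorship ....
After op 6 (delete): buffer="" (len 0), cursors c1@0 c2@0 c3@0 c4@0, authorship 
After op 7 (move_left): buffer="" (len 0), cursors c1@0 c2@0 c3@0 c4@0, authorship 
After op 8 (insert('s')): buffer="ssss" (len 4), cursors c1@4 c2@4 c3@4 c4@4, authorship 1234
Authorship (.=original, N=cursor N): 1 2 3 4
Index 0: author = 1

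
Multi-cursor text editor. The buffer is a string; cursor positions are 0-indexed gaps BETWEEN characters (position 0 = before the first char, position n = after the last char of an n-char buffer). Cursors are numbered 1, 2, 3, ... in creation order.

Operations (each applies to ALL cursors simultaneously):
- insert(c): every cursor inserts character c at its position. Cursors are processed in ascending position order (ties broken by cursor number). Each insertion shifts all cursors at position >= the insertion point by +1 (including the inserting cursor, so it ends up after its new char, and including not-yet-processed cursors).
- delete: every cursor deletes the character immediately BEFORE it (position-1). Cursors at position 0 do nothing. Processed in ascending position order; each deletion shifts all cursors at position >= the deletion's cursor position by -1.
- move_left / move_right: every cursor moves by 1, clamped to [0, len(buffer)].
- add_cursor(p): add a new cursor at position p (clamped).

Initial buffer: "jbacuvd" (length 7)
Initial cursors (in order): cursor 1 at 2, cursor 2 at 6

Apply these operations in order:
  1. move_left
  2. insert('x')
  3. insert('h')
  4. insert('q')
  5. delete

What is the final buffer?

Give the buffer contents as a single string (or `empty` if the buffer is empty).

After op 1 (move_left): buffer="jbacuvd" (len 7), cursors c1@1 c2@5, authorship .......
After op 2 (insert('x')): buffer="jxbacuxvd" (len 9), cursors c1@2 c2@7, authorship .1....2..
After op 3 (insert('h')): buffer="jxhbacuxhvd" (len 11), cursors c1@3 c2@9, authorship .11....22..
After op 4 (insert('q')): buffer="jxhqbacuxhqvd" (len 13), cursors c1@4 c2@11, authorship .111....222..
After op 5 (delete): buffer="jxhbacuxhvd" (len 11), cursors c1@3 c2@9, authorship .11....22..

Answer: jxhbacuxhvd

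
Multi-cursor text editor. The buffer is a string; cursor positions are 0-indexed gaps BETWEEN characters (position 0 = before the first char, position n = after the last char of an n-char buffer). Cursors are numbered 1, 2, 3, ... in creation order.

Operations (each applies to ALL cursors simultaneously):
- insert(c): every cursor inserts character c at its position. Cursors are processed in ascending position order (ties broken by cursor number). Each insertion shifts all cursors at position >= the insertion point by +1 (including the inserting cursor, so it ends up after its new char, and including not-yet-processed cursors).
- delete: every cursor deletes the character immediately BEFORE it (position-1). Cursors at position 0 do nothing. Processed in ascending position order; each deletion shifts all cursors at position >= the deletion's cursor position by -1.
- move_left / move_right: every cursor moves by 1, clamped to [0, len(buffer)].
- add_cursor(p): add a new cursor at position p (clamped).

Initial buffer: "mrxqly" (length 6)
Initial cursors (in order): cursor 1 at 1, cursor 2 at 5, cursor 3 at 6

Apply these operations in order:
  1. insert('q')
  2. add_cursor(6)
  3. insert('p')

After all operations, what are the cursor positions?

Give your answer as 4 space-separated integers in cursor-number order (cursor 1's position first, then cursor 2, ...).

Answer: 3 10 13 8

Derivation:
After op 1 (insert('q')): buffer="mqrxqlqyq" (len 9), cursors c1@2 c2@7 c3@9, authorship .1....2.3
After op 2 (add_cursor(6)): buffer="mqrxqlqyq" (len 9), cursors c1@2 c4@6 c2@7 c3@9, authorship .1....2.3
After op 3 (insert('p')): buffer="mqprxqlpqpyqp" (len 13), cursors c1@3 c4@8 c2@10 c3@13, authorship .11....422.33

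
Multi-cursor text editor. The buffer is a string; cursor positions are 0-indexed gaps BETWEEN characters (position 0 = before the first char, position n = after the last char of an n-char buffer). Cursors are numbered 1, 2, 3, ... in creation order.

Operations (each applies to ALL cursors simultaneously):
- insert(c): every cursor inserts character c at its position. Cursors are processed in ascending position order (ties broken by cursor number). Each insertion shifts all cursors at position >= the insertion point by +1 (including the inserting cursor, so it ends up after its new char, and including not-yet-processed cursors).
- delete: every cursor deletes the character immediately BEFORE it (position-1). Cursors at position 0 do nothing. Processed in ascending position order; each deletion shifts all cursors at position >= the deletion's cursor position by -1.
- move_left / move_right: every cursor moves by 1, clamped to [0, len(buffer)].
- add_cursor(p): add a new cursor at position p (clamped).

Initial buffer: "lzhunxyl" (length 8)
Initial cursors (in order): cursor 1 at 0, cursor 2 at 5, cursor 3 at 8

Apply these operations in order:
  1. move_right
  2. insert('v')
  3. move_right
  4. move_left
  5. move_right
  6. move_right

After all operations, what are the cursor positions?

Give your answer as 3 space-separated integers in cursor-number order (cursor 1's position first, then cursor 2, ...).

Answer: 4 10 11

Derivation:
After op 1 (move_right): buffer="lzhunxyl" (len 8), cursors c1@1 c2@6 c3@8, authorship ........
After op 2 (insert('v')): buffer="lvzhunxvylv" (len 11), cursors c1@2 c2@8 c3@11, authorship .1.....2..3
After op 3 (move_right): buffer="lvzhunxvylv" (len 11), cursors c1@3 c2@9 c3@11, authorship .1.....2..3
After op 4 (move_left): buffer="lvzhunxvylv" (len 11), cursors c1@2 c2@8 c3@10, authorship .1.....2..3
After op 5 (move_right): buffer="lvzhunxvylv" (len 11), cursors c1@3 c2@9 c3@11, authorship .1.....2..3
After op 6 (move_right): buffer="lvzhunxvylv" (len 11), cursors c1@4 c2@10 c3@11, authorship .1.....2..3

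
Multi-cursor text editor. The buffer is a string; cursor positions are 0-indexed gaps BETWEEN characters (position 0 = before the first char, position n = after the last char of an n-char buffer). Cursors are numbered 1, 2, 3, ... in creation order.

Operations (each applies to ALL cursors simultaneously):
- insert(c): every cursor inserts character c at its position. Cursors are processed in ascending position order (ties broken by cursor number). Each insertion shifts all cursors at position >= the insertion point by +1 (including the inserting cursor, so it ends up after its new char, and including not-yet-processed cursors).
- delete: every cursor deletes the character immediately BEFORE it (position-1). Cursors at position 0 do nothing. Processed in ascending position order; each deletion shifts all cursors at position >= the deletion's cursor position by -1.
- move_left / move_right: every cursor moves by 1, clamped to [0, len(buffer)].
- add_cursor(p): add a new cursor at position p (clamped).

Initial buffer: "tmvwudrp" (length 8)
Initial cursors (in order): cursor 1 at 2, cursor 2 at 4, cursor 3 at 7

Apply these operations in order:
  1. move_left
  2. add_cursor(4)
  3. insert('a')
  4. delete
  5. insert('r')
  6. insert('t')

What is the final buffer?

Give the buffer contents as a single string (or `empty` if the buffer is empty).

Answer: trtmvrtwrtudrtrp

Derivation:
After op 1 (move_left): buffer="tmvwudrp" (len 8), cursors c1@1 c2@3 c3@6, authorship ........
After op 2 (add_cursor(4)): buffer="tmvwudrp" (len 8), cursors c1@1 c2@3 c4@4 c3@6, authorship ........
After op 3 (insert('a')): buffer="tamvawaudarp" (len 12), cursors c1@2 c2@5 c4@7 c3@10, authorship .1..2.4..3..
After op 4 (delete): buffer="tmvwudrp" (len 8), cursors c1@1 c2@3 c4@4 c3@6, authorship ........
After op 5 (insert('r')): buffer="trmvrwrudrrp" (len 12), cursors c1@2 c2@5 c4@7 c3@10, authorship .1..2.4..3..
After op 6 (insert('t')): buffer="trtmvrtwrtudrtrp" (len 16), cursors c1@3 c2@7 c4@10 c3@14, authorship .11..22.44..33..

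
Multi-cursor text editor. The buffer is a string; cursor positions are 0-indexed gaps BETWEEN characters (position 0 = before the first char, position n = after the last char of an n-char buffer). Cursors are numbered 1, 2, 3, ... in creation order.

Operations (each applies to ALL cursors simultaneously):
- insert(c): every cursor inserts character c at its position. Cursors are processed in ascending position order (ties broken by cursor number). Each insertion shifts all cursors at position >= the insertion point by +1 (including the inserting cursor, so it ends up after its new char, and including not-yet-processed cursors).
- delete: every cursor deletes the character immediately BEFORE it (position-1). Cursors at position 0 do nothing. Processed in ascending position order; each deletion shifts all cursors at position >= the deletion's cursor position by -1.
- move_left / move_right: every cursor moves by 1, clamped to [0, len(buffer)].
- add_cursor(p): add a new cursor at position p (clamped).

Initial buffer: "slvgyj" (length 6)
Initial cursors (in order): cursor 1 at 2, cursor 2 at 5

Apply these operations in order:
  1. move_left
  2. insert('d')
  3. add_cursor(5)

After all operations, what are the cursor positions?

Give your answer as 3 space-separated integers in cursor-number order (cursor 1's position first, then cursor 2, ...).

Answer: 2 6 5

Derivation:
After op 1 (move_left): buffer="slvgyj" (len 6), cursors c1@1 c2@4, authorship ......
After op 2 (insert('d')): buffer="sdlvgdyj" (len 8), cursors c1@2 c2@6, authorship .1...2..
After op 3 (add_cursor(5)): buffer="sdlvgdyj" (len 8), cursors c1@2 c3@5 c2@6, authorship .1...2..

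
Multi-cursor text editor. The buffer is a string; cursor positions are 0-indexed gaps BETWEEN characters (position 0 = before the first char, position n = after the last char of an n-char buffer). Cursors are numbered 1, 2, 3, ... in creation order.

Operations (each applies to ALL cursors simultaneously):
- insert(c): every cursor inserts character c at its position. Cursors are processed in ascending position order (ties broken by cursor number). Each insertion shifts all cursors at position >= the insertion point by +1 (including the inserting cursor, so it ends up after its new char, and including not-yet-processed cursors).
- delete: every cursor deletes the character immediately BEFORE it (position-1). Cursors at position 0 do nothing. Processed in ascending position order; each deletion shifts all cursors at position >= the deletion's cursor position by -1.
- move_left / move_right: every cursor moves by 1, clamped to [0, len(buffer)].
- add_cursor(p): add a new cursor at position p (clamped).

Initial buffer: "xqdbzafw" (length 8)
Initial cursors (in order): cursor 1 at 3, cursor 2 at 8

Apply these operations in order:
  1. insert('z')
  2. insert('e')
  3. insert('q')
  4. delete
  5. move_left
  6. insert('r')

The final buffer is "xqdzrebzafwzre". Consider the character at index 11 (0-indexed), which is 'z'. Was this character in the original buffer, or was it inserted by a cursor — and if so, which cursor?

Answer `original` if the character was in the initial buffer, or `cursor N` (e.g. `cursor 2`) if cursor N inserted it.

Answer: cursor 2

Derivation:
After op 1 (insert('z')): buffer="xqdzbzafwz" (len 10), cursors c1@4 c2@10, authorship ...1.....2
After op 2 (insert('e')): buffer="xqdzebzafwze" (len 12), cursors c1@5 c2@12, authorship ...11.....22
After op 3 (insert('q')): buffer="xqdzeqbzafwzeq" (len 14), cursors c1@6 c2@14, authorship ...111.....222
After op 4 (delete): buffer="xqdzebzafwze" (len 12), cursors c1@5 c2@12, authorship ...11.....22
After op 5 (move_left): buffer="xqdzebzafwze" (len 12), cursors c1@4 c2@11, authorship ...11.....22
After op 6 (insert('r')): buffer="xqdzrebzafwzre" (len 14), cursors c1@5 c2@13, authorship ...111.....222
Authorship (.=original, N=cursor N): . . . 1 1 1 . . . . . 2 2 2
Index 11: author = 2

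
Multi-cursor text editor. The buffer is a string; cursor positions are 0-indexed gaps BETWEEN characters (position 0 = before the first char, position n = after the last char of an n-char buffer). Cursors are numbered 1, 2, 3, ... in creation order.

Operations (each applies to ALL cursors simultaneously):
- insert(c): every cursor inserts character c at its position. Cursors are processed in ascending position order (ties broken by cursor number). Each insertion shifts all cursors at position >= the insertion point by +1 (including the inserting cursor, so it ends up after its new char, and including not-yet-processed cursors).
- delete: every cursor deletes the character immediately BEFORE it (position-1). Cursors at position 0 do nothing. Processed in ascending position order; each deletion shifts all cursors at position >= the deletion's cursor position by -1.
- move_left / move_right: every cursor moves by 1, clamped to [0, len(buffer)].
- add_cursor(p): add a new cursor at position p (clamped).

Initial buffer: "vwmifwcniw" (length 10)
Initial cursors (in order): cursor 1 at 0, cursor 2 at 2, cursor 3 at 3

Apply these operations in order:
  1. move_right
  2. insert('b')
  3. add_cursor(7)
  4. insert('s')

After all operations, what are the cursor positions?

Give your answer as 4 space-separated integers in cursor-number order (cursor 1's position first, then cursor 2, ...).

Answer: 3 7 11 11

Derivation:
After op 1 (move_right): buffer="vwmifwcniw" (len 10), cursors c1@1 c2@3 c3@4, authorship ..........
After op 2 (insert('b')): buffer="vbwmbibfwcniw" (len 13), cursors c1@2 c2@5 c3@7, authorship .1..2.3......
After op 3 (add_cursor(7)): buffer="vbwmbibfwcniw" (len 13), cursors c1@2 c2@5 c3@7 c4@7, authorship .1..2.3......
After op 4 (insert('s')): buffer="vbswmbsibssfwcniw" (len 17), cursors c1@3 c2@7 c3@11 c4@11, authorship .11..22.334......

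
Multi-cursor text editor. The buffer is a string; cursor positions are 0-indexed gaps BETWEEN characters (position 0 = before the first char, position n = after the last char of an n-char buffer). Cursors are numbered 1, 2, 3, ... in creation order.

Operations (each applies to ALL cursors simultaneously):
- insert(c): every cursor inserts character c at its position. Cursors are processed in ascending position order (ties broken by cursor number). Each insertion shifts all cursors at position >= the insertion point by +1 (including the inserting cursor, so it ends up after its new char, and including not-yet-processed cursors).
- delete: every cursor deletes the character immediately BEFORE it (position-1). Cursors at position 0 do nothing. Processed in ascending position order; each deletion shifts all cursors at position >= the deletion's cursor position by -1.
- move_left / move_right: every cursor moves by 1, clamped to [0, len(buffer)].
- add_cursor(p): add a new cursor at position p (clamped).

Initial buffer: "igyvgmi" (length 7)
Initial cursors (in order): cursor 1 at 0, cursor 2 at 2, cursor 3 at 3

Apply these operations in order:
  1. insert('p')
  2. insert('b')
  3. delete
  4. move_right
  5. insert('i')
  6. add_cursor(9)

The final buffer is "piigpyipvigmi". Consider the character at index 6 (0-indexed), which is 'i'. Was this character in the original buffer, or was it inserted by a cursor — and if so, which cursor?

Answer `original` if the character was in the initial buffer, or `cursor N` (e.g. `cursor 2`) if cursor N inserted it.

Answer: cursor 2

Derivation:
After op 1 (insert('p')): buffer="pigpypvgmi" (len 10), cursors c1@1 c2@4 c3@6, authorship 1..2.3....
After op 2 (insert('b')): buffer="pbigpbypbvgmi" (len 13), cursors c1@2 c2@6 c3@9, authorship 11..22.33....
After op 3 (delete): buffer="pigpypvgmi" (len 10), cursors c1@1 c2@4 c3@6, authorship 1..2.3....
After op 4 (move_right): buffer="pigpypvgmi" (len 10), cursors c1@2 c2@5 c3@7, authorship 1..2.3....
After op 5 (insert('i')): buffer="piigpyipvigmi" (len 13), cursors c1@3 c2@7 c3@10, authorship 1.1.2.23.3...
After op 6 (add_cursor(9)): buffer="piigpyipvigmi" (len 13), cursors c1@3 c2@7 c4@9 c3@10, authorship 1.1.2.23.3...
Authorship (.=original, N=cursor N): 1 . 1 . 2 . 2 3 . 3 . . .
Index 6: author = 2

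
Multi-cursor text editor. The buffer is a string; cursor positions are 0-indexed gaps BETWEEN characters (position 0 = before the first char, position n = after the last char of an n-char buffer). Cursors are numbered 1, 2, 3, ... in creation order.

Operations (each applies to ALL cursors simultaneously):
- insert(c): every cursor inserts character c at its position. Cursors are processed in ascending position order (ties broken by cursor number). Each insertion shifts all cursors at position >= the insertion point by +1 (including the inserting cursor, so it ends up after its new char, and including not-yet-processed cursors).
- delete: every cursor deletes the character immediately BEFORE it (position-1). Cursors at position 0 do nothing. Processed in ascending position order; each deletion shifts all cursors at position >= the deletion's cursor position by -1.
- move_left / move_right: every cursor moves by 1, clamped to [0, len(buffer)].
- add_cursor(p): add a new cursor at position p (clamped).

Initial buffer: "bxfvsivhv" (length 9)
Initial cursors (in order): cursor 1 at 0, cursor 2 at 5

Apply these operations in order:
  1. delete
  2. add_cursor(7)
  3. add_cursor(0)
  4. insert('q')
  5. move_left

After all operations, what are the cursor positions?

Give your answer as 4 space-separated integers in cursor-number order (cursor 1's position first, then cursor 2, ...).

After op 1 (delete): buffer="bxfvivhv" (len 8), cursors c1@0 c2@4, authorship ........
After op 2 (add_cursor(7)): buffer="bxfvivhv" (len 8), cursors c1@0 c2@4 c3@7, authorship ........
After op 3 (add_cursor(0)): buffer="bxfvivhv" (len 8), cursors c1@0 c4@0 c2@4 c3@7, authorship ........
After op 4 (insert('q')): buffer="qqbxfvqivhqv" (len 12), cursors c1@2 c4@2 c2@7 c3@11, authorship 14....2...3.
After op 5 (move_left): buffer="qqbxfvqivhqv" (len 12), cursors c1@1 c4@1 c2@6 c3@10, authorship 14....2...3.

Answer: 1 6 10 1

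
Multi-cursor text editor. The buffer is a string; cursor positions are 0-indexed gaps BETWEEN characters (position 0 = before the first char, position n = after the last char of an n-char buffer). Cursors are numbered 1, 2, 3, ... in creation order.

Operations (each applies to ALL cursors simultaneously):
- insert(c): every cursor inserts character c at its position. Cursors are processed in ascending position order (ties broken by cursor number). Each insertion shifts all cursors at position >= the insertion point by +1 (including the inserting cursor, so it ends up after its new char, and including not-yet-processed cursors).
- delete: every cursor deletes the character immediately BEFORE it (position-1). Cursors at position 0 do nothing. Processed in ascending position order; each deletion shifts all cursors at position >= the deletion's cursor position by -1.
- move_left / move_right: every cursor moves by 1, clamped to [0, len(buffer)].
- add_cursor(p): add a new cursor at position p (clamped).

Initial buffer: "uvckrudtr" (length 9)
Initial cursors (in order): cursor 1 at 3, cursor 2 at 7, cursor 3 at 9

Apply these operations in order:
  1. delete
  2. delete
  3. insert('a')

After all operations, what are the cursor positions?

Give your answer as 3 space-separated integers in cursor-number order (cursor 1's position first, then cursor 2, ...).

After op 1 (delete): buffer="uvkrut" (len 6), cursors c1@2 c2@5 c3@6, authorship ......
After op 2 (delete): buffer="ukr" (len 3), cursors c1@1 c2@3 c3@3, authorship ...
After op 3 (insert('a')): buffer="uakraa" (len 6), cursors c1@2 c2@6 c3@6, authorship .1..23

Answer: 2 6 6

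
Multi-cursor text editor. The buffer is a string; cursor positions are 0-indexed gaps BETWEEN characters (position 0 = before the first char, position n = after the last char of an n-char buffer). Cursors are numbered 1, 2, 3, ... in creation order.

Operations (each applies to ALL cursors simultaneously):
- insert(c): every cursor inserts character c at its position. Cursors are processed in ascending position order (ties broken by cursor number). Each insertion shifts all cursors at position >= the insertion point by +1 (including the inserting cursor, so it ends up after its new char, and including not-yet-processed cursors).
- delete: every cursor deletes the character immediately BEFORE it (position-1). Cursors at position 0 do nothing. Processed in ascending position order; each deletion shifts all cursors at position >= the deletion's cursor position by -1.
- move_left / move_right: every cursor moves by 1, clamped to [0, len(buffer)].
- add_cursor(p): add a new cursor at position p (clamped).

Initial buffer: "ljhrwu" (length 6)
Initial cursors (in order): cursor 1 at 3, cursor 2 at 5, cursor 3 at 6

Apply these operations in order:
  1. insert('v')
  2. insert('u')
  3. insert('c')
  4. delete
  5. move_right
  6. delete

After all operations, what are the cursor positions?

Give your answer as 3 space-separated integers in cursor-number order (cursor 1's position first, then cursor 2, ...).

After op 1 (insert('v')): buffer="ljhvrwvuv" (len 9), cursors c1@4 c2@7 c3@9, authorship ...1..2.3
After op 2 (insert('u')): buffer="ljhvurwvuuvu" (len 12), cursors c1@5 c2@9 c3@12, authorship ...11..22.33
After op 3 (insert('c')): buffer="ljhvucrwvucuvuc" (len 15), cursors c1@6 c2@11 c3@15, authorship ...111..222.333
After op 4 (delete): buffer="ljhvurwvuuvu" (len 12), cursors c1@5 c2@9 c3@12, authorship ...11..22.33
After op 5 (move_right): buffer="ljhvurwvuuvu" (len 12), cursors c1@6 c2@10 c3@12, authorship ...11..22.33
After op 6 (delete): buffer="ljhvuwvuv" (len 9), cursors c1@5 c2@8 c3@9, authorship ...11.223

Answer: 5 8 9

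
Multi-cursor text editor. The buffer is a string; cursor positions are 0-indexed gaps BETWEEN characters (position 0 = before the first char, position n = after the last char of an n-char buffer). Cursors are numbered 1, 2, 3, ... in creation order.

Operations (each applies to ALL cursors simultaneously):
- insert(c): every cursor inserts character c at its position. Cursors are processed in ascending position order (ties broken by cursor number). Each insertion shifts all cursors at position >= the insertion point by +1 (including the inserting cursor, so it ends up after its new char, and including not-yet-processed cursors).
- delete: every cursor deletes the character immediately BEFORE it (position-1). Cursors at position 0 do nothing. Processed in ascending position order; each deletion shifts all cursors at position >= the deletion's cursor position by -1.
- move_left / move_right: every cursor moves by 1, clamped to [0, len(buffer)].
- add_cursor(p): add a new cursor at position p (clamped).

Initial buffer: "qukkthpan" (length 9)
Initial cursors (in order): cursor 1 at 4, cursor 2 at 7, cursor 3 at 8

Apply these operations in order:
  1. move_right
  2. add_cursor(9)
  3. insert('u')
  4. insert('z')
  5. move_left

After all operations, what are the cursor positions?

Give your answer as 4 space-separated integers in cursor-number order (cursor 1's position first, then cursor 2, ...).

Answer: 6 11 16 16

Derivation:
After op 1 (move_right): buffer="qukkthpan" (len 9), cursors c1@5 c2@8 c3@9, authorship .........
After op 2 (add_cursor(9)): buffer="qukkthpan" (len 9), cursors c1@5 c2@8 c3@9 c4@9, authorship .........
After op 3 (insert('u')): buffer="qukktuhpaunuu" (len 13), cursors c1@6 c2@10 c3@13 c4@13, authorship .....1...2.34
After op 4 (insert('z')): buffer="qukktuzhpauznuuzz" (len 17), cursors c1@7 c2@12 c3@17 c4@17, authorship .....11...22.3434
After op 5 (move_left): buffer="qukktuzhpauznuuzz" (len 17), cursors c1@6 c2@11 c3@16 c4@16, authorship .....11...22.3434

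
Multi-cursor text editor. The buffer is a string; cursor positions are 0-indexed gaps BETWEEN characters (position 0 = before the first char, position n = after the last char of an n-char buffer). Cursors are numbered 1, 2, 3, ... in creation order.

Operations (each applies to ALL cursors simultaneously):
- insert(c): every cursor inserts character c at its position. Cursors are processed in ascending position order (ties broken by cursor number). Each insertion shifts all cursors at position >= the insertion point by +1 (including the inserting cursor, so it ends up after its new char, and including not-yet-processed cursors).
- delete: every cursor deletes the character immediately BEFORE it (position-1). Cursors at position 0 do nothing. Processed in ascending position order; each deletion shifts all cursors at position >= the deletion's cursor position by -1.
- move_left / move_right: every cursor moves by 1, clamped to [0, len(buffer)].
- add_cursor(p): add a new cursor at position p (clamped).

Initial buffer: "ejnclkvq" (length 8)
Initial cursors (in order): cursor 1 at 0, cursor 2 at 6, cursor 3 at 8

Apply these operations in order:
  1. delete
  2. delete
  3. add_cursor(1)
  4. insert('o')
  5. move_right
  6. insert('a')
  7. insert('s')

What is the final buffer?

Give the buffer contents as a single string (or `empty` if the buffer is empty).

Answer: oeasojasncooaass

Derivation:
After op 1 (delete): buffer="ejnclv" (len 6), cursors c1@0 c2@5 c3@6, authorship ......
After op 2 (delete): buffer="ejnc" (len 4), cursors c1@0 c2@4 c3@4, authorship ....
After op 3 (add_cursor(1)): buffer="ejnc" (len 4), cursors c1@0 c4@1 c2@4 c3@4, authorship ....
After op 4 (insert('o')): buffer="oeojncoo" (len 8), cursors c1@1 c4@3 c2@8 c3@8, authorship 1.4...23
After op 5 (move_right): buffer="oeojncoo" (len 8), cursors c1@2 c4@4 c2@8 c3@8, authorship 1.4...23
After op 6 (insert('a')): buffer="oeaojancooaa" (len 12), cursors c1@3 c4@6 c2@12 c3@12, authorship 1.14.4..2323
After op 7 (insert('s')): buffer="oeasojasncooaass" (len 16), cursors c1@4 c4@8 c2@16 c3@16, authorship 1.114.44..232323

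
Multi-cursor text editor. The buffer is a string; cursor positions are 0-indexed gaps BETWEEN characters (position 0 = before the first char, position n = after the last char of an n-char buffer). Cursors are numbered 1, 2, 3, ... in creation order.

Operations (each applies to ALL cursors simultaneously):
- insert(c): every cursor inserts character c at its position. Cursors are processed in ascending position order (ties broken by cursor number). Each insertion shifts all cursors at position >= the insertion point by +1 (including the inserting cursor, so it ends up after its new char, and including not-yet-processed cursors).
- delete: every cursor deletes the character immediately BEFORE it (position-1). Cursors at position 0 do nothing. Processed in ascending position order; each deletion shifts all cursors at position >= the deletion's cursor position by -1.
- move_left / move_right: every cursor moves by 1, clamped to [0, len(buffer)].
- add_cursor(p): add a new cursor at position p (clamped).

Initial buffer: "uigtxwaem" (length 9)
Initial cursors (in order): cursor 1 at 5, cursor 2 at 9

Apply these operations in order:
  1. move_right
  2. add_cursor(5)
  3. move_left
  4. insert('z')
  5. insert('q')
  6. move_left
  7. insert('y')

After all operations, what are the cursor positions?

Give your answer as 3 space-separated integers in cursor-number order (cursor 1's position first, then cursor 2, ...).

After op 1 (move_right): buffer="uigtxwaem" (len 9), cursors c1@6 c2@9, authorship .........
After op 2 (add_cursor(5)): buffer="uigtxwaem" (len 9), cursors c3@5 c1@6 c2@9, authorship .........
After op 3 (move_left): buffer="uigtxwaem" (len 9), cursors c3@4 c1@5 c2@8, authorship .........
After op 4 (insert('z')): buffer="uigtzxzwaezm" (len 12), cursors c3@5 c1@7 c2@11, authorship ....3.1...2.
After op 5 (insert('q')): buffer="uigtzqxzqwaezqm" (len 15), cursors c3@6 c1@9 c2@14, authorship ....33.11...22.
After op 6 (move_left): buffer="uigtzqxzqwaezqm" (len 15), cursors c3@5 c1@8 c2@13, authorship ....33.11...22.
After op 7 (insert('y')): buffer="uigtzyqxzyqwaezyqm" (len 18), cursors c3@6 c1@10 c2@16, authorship ....333.111...222.

Answer: 10 16 6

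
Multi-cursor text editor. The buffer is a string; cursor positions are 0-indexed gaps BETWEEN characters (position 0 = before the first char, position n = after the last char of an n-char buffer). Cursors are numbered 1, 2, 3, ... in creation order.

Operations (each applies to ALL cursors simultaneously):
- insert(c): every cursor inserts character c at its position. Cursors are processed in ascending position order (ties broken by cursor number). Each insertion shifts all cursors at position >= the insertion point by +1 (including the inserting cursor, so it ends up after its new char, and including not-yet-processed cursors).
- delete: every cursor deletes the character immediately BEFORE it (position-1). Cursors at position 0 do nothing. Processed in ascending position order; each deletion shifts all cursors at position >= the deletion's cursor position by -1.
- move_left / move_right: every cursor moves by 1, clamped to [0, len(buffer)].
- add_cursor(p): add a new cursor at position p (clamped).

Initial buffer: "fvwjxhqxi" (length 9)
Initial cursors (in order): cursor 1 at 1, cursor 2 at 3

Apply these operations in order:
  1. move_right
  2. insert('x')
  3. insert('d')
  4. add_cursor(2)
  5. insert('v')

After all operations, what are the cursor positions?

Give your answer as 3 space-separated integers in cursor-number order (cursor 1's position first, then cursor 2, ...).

After op 1 (move_right): buffer="fvwjxhqxi" (len 9), cursors c1@2 c2@4, authorship .........
After op 2 (insert('x')): buffer="fvxwjxxhqxi" (len 11), cursors c1@3 c2@6, authorship ..1..2.....
After op 3 (insert('d')): buffer="fvxdwjxdxhqxi" (len 13), cursors c1@4 c2@8, authorship ..11..22.....
After op 4 (add_cursor(2)): buffer="fvxdwjxdxhqxi" (len 13), cursors c3@2 c1@4 c2@8, authorship ..11..22.....
After op 5 (insert('v')): buffer="fvvxdvwjxdvxhqxi" (len 16), cursors c3@3 c1@6 c2@11, authorship ..3111..222.....

Answer: 6 11 3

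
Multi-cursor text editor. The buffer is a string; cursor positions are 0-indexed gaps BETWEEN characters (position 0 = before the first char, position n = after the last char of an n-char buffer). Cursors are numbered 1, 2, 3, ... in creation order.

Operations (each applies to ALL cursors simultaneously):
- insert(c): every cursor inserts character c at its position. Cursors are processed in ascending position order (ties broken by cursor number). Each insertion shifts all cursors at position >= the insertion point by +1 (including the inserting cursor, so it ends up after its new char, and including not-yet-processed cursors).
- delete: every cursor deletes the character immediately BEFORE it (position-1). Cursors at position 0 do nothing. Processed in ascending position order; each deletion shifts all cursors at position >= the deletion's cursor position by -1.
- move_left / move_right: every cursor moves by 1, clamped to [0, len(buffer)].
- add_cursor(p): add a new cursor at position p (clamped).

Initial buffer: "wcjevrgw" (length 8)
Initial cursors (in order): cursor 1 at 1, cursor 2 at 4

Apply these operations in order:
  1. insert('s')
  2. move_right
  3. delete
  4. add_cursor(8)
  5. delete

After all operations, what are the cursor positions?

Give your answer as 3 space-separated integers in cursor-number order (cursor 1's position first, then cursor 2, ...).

Answer: 1 3 5

Derivation:
After op 1 (insert('s')): buffer="wscjesvrgw" (len 10), cursors c1@2 c2@6, authorship .1...2....
After op 2 (move_right): buffer="wscjesvrgw" (len 10), cursors c1@3 c2@7, authorship .1...2....
After op 3 (delete): buffer="wsjesrgw" (len 8), cursors c1@2 c2@5, authorship .1..2...
After op 4 (add_cursor(8)): buffer="wsjesrgw" (len 8), cursors c1@2 c2@5 c3@8, authorship .1..2...
After op 5 (delete): buffer="wjerg" (len 5), cursors c1@1 c2@3 c3@5, authorship .....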